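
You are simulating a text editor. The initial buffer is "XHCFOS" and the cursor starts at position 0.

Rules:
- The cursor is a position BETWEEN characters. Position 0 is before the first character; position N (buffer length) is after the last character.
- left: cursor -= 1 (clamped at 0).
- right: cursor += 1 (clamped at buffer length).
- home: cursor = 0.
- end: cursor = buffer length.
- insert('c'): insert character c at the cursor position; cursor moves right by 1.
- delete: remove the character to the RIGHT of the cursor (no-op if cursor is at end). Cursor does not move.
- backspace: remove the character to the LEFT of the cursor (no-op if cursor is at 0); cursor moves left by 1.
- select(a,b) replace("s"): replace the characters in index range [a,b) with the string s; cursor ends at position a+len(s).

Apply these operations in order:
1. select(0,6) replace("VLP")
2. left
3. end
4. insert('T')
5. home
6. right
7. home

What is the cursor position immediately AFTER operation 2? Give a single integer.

Answer: 2

Derivation:
After op 1 (select(0,6) replace("VLP")): buf='VLP' cursor=3
After op 2 (left): buf='VLP' cursor=2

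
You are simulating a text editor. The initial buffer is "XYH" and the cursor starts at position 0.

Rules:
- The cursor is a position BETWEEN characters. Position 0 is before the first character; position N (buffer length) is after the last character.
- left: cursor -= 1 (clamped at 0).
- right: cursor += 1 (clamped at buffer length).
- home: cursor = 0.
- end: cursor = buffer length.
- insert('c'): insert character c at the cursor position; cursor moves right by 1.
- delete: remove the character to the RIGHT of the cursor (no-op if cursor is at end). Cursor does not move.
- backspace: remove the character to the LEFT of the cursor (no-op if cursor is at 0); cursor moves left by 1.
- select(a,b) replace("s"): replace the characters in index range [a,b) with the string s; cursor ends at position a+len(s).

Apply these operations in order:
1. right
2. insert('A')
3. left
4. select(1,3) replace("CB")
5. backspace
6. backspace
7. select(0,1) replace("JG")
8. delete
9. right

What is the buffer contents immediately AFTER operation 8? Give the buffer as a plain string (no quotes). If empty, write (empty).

Answer: JG

Derivation:
After op 1 (right): buf='XYH' cursor=1
After op 2 (insert('A')): buf='XAYH' cursor=2
After op 3 (left): buf='XAYH' cursor=1
After op 4 (select(1,3) replace("CB")): buf='XCBH' cursor=3
After op 5 (backspace): buf='XCH' cursor=2
After op 6 (backspace): buf='XH' cursor=1
After op 7 (select(0,1) replace("JG")): buf='JGH' cursor=2
After op 8 (delete): buf='JG' cursor=2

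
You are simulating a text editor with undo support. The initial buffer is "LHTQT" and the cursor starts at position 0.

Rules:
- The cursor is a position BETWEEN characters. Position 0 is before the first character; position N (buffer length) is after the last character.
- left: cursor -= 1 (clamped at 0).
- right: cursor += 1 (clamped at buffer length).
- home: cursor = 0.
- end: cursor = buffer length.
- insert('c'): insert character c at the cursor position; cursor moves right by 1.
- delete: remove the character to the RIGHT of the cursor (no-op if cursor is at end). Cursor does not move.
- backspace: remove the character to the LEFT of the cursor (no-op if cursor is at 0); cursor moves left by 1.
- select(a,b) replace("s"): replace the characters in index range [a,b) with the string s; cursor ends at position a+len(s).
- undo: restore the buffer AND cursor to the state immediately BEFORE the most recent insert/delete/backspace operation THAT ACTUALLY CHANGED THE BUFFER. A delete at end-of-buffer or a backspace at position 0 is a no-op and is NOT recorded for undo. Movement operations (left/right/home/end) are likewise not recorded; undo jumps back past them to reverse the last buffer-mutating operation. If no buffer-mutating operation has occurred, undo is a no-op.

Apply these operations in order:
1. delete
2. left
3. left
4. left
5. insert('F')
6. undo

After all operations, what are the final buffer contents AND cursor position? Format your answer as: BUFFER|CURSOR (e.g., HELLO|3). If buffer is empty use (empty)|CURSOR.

After op 1 (delete): buf='HTQT' cursor=0
After op 2 (left): buf='HTQT' cursor=0
After op 3 (left): buf='HTQT' cursor=0
After op 4 (left): buf='HTQT' cursor=0
After op 5 (insert('F')): buf='FHTQT' cursor=1
After op 6 (undo): buf='HTQT' cursor=0

Answer: HTQT|0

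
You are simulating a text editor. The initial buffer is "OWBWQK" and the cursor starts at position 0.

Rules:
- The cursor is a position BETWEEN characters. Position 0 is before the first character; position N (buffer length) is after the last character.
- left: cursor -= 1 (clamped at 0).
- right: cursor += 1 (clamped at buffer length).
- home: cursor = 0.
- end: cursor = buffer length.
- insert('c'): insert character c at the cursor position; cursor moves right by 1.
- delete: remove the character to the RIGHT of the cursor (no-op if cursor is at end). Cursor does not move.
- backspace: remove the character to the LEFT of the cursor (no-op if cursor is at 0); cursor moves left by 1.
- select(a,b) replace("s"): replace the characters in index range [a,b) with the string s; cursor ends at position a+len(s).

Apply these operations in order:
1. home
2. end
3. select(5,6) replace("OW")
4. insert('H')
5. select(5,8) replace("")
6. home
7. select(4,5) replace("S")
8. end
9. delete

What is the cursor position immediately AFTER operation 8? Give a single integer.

Answer: 5

Derivation:
After op 1 (home): buf='OWBWQK' cursor=0
After op 2 (end): buf='OWBWQK' cursor=6
After op 3 (select(5,6) replace("OW")): buf='OWBWQOW' cursor=7
After op 4 (insert('H')): buf='OWBWQOWH' cursor=8
After op 5 (select(5,8) replace("")): buf='OWBWQ' cursor=5
After op 6 (home): buf='OWBWQ' cursor=0
After op 7 (select(4,5) replace("S")): buf='OWBWS' cursor=5
After op 8 (end): buf='OWBWS' cursor=5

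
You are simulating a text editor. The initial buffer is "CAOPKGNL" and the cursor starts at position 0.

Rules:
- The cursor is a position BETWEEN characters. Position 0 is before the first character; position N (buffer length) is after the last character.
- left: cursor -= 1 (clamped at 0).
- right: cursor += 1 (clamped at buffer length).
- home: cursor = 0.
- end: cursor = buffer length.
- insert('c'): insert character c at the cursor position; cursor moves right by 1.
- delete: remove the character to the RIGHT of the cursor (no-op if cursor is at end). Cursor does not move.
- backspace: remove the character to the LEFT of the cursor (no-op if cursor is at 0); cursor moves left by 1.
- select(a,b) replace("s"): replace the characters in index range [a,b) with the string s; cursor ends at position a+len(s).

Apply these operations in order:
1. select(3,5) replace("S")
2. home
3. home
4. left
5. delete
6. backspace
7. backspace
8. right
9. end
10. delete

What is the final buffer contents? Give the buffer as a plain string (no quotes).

Answer: AOSGNL

Derivation:
After op 1 (select(3,5) replace("S")): buf='CAOSGNL' cursor=4
After op 2 (home): buf='CAOSGNL' cursor=0
After op 3 (home): buf='CAOSGNL' cursor=0
After op 4 (left): buf='CAOSGNL' cursor=0
After op 5 (delete): buf='AOSGNL' cursor=0
After op 6 (backspace): buf='AOSGNL' cursor=0
After op 7 (backspace): buf='AOSGNL' cursor=0
After op 8 (right): buf='AOSGNL' cursor=1
After op 9 (end): buf='AOSGNL' cursor=6
After op 10 (delete): buf='AOSGNL' cursor=6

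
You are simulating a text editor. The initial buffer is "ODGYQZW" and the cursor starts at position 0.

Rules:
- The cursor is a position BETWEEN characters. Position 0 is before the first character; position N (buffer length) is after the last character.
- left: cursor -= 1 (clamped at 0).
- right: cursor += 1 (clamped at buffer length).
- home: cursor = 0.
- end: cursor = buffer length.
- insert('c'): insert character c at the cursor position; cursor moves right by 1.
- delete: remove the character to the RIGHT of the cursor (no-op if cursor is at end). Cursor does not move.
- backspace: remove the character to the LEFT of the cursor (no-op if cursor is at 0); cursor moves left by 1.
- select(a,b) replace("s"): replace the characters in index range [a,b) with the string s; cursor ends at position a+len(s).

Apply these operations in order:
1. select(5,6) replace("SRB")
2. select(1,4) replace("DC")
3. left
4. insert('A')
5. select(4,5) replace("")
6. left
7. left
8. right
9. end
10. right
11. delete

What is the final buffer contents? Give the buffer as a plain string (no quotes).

After op 1 (select(5,6) replace("SRB")): buf='ODGYQSRBW' cursor=8
After op 2 (select(1,4) replace("DC")): buf='ODCQSRBW' cursor=3
After op 3 (left): buf='ODCQSRBW' cursor=2
After op 4 (insert('A')): buf='ODACQSRBW' cursor=3
After op 5 (select(4,5) replace("")): buf='ODACSRBW' cursor=4
After op 6 (left): buf='ODACSRBW' cursor=3
After op 7 (left): buf='ODACSRBW' cursor=2
After op 8 (right): buf='ODACSRBW' cursor=3
After op 9 (end): buf='ODACSRBW' cursor=8
After op 10 (right): buf='ODACSRBW' cursor=8
After op 11 (delete): buf='ODACSRBW' cursor=8

Answer: ODACSRBW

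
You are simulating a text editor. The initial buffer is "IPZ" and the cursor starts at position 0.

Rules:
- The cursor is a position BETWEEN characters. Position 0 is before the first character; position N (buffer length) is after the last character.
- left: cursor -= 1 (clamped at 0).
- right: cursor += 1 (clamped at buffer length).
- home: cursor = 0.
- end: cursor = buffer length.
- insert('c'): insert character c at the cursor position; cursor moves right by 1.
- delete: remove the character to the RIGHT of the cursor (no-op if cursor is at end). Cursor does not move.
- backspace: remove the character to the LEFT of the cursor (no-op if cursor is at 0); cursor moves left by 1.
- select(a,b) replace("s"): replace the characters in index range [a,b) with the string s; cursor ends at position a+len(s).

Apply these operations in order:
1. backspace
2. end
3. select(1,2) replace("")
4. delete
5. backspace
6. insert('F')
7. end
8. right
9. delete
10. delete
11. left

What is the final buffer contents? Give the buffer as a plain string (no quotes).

Answer: F

Derivation:
After op 1 (backspace): buf='IPZ' cursor=0
After op 2 (end): buf='IPZ' cursor=3
After op 3 (select(1,2) replace("")): buf='IZ' cursor=1
After op 4 (delete): buf='I' cursor=1
After op 5 (backspace): buf='(empty)' cursor=0
After op 6 (insert('F')): buf='F' cursor=1
After op 7 (end): buf='F' cursor=1
After op 8 (right): buf='F' cursor=1
After op 9 (delete): buf='F' cursor=1
After op 10 (delete): buf='F' cursor=1
After op 11 (left): buf='F' cursor=0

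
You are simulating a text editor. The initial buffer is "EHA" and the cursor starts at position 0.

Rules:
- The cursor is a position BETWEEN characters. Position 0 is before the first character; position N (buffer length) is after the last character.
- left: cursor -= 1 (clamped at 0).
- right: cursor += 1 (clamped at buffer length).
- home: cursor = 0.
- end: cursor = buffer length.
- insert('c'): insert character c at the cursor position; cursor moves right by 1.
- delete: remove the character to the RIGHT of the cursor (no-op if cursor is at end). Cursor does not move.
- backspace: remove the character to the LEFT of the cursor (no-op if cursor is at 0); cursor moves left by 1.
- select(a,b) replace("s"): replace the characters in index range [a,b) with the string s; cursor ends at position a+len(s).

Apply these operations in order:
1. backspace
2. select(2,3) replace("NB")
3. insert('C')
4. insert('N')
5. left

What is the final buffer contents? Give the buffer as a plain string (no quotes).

After op 1 (backspace): buf='EHA' cursor=0
After op 2 (select(2,3) replace("NB")): buf='EHNB' cursor=4
After op 3 (insert('C')): buf='EHNBC' cursor=5
After op 4 (insert('N')): buf='EHNBCN' cursor=6
After op 5 (left): buf='EHNBCN' cursor=5

Answer: EHNBCN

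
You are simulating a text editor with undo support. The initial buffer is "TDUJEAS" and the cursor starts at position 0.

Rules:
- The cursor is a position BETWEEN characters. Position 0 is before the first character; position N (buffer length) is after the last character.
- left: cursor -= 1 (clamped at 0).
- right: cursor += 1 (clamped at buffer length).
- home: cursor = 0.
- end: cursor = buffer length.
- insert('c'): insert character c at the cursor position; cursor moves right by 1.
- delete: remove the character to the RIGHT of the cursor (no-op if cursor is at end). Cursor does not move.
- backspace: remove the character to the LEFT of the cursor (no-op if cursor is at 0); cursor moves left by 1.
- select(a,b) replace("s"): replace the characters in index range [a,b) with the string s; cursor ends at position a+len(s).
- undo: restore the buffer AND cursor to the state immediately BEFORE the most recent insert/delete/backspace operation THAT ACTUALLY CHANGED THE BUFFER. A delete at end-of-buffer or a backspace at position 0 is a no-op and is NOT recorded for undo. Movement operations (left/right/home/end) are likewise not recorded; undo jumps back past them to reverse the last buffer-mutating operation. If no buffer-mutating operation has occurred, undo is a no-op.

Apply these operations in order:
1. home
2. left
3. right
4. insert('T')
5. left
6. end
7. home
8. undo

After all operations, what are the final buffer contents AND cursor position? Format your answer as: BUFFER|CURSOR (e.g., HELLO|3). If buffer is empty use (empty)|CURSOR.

After op 1 (home): buf='TDUJEAS' cursor=0
After op 2 (left): buf='TDUJEAS' cursor=0
After op 3 (right): buf='TDUJEAS' cursor=1
After op 4 (insert('T')): buf='TTDUJEAS' cursor=2
After op 5 (left): buf='TTDUJEAS' cursor=1
After op 6 (end): buf='TTDUJEAS' cursor=8
After op 7 (home): buf='TTDUJEAS' cursor=0
After op 8 (undo): buf='TDUJEAS' cursor=1

Answer: TDUJEAS|1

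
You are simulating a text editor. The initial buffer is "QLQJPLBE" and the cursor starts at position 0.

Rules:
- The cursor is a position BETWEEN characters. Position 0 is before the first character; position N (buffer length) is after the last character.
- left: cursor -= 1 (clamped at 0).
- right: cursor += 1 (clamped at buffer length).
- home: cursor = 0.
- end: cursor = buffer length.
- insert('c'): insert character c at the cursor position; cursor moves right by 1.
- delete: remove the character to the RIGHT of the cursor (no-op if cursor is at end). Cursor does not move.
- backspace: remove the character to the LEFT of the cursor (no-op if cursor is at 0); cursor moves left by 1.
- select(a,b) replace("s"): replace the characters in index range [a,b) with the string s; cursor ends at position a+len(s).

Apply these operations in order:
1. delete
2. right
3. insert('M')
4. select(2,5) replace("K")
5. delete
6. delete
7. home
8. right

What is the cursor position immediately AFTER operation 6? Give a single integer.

Answer: 3

Derivation:
After op 1 (delete): buf='LQJPLBE' cursor=0
After op 2 (right): buf='LQJPLBE' cursor=1
After op 3 (insert('M')): buf='LMQJPLBE' cursor=2
After op 4 (select(2,5) replace("K")): buf='LMKLBE' cursor=3
After op 5 (delete): buf='LMKBE' cursor=3
After op 6 (delete): buf='LMKE' cursor=3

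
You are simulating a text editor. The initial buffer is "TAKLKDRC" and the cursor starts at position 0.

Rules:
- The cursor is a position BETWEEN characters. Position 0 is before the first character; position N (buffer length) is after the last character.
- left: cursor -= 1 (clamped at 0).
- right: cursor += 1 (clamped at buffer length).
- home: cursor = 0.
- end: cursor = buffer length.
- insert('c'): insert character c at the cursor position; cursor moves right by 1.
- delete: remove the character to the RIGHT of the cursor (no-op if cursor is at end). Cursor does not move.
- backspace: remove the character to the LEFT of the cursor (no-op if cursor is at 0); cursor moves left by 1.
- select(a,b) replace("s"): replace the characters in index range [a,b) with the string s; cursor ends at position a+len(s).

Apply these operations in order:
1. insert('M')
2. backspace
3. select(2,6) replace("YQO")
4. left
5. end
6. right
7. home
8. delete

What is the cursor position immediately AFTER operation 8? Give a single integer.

After op 1 (insert('M')): buf='MTAKLKDRC' cursor=1
After op 2 (backspace): buf='TAKLKDRC' cursor=0
After op 3 (select(2,6) replace("YQO")): buf='TAYQORC' cursor=5
After op 4 (left): buf='TAYQORC' cursor=4
After op 5 (end): buf='TAYQORC' cursor=7
After op 6 (right): buf='TAYQORC' cursor=7
After op 7 (home): buf='TAYQORC' cursor=0
After op 8 (delete): buf='AYQORC' cursor=0

Answer: 0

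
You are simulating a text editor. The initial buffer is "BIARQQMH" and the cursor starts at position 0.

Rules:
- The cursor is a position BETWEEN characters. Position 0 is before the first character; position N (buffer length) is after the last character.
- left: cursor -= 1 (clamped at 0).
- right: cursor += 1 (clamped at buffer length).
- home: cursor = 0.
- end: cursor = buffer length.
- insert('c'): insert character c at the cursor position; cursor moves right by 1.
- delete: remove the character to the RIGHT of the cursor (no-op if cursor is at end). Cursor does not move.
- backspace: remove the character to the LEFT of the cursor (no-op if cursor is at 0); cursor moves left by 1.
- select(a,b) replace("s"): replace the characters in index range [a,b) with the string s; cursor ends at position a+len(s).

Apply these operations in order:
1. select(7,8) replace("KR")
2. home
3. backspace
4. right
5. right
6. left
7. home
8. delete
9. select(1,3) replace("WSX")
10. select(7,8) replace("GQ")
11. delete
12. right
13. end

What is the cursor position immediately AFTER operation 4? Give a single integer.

Answer: 1

Derivation:
After op 1 (select(7,8) replace("KR")): buf='BIARQQMKR' cursor=9
After op 2 (home): buf='BIARQQMKR' cursor=0
After op 3 (backspace): buf='BIARQQMKR' cursor=0
After op 4 (right): buf='BIARQQMKR' cursor=1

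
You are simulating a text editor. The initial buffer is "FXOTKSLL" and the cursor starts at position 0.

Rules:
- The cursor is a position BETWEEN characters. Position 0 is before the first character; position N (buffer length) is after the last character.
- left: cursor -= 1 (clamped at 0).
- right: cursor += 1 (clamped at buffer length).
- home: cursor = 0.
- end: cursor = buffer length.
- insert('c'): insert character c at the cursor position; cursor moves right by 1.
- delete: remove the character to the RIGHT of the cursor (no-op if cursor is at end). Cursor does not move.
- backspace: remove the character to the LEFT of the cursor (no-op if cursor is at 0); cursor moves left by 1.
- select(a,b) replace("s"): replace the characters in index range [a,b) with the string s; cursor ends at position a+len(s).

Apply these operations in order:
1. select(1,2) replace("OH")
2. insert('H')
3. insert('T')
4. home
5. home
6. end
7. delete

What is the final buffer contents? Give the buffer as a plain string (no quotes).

Answer: FOHHTOTKSLL

Derivation:
After op 1 (select(1,2) replace("OH")): buf='FOHOTKSLL' cursor=3
After op 2 (insert('H')): buf='FOHHOTKSLL' cursor=4
After op 3 (insert('T')): buf='FOHHTOTKSLL' cursor=5
After op 4 (home): buf='FOHHTOTKSLL' cursor=0
After op 5 (home): buf='FOHHTOTKSLL' cursor=0
After op 6 (end): buf='FOHHTOTKSLL' cursor=11
After op 7 (delete): buf='FOHHTOTKSLL' cursor=11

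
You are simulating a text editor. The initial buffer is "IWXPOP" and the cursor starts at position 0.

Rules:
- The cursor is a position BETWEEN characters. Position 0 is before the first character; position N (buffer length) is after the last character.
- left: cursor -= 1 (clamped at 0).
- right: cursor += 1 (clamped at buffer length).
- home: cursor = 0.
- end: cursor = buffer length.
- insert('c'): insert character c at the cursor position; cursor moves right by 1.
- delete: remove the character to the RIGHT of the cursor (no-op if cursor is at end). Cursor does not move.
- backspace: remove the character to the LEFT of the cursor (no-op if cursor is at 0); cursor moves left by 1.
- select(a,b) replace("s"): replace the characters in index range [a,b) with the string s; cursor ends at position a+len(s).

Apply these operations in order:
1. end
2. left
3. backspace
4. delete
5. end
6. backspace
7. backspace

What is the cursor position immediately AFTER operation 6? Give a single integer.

Answer: 3

Derivation:
After op 1 (end): buf='IWXPOP' cursor=6
After op 2 (left): buf='IWXPOP' cursor=5
After op 3 (backspace): buf='IWXPP' cursor=4
After op 4 (delete): buf='IWXP' cursor=4
After op 5 (end): buf='IWXP' cursor=4
After op 6 (backspace): buf='IWX' cursor=3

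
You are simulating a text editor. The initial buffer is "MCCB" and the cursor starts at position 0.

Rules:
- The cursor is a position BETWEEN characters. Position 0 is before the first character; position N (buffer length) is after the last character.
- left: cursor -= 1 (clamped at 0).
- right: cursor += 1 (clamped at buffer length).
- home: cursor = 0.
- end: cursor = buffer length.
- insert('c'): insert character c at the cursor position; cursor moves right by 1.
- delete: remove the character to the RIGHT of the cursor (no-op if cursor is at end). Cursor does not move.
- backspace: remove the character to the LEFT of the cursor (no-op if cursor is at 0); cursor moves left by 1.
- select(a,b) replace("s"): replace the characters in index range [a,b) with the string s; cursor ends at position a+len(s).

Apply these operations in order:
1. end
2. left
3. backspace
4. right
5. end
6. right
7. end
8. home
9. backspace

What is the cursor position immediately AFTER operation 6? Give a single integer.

Answer: 3

Derivation:
After op 1 (end): buf='MCCB' cursor=4
After op 2 (left): buf='MCCB' cursor=3
After op 3 (backspace): buf='MCB' cursor=2
After op 4 (right): buf='MCB' cursor=3
After op 5 (end): buf='MCB' cursor=3
After op 6 (right): buf='MCB' cursor=3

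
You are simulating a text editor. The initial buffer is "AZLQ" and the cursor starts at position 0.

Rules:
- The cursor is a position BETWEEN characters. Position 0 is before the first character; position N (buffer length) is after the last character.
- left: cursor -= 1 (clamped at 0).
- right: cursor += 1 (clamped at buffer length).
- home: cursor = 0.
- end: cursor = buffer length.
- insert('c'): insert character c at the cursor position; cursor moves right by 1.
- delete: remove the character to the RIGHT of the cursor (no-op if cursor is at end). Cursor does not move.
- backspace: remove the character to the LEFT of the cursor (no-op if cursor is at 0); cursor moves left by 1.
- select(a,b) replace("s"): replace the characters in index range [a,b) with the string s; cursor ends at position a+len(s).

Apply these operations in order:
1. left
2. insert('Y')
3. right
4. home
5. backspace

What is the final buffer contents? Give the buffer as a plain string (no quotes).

Answer: YAZLQ

Derivation:
After op 1 (left): buf='AZLQ' cursor=0
After op 2 (insert('Y')): buf='YAZLQ' cursor=1
After op 3 (right): buf='YAZLQ' cursor=2
After op 4 (home): buf='YAZLQ' cursor=0
After op 5 (backspace): buf='YAZLQ' cursor=0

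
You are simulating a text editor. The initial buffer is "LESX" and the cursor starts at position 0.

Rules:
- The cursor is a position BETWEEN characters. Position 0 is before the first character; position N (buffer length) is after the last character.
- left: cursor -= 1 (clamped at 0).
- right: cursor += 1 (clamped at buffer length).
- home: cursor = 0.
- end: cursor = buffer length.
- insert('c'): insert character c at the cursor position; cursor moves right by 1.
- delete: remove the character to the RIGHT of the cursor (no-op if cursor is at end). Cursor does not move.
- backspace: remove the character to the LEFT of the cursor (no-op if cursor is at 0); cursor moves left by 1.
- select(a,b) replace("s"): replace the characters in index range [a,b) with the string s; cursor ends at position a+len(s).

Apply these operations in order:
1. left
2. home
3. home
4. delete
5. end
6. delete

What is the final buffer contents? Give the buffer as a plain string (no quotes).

After op 1 (left): buf='LESX' cursor=0
After op 2 (home): buf='LESX' cursor=0
After op 3 (home): buf='LESX' cursor=0
After op 4 (delete): buf='ESX' cursor=0
After op 5 (end): buf='ESX' cursor=3
After op 6 (delete): buf='ESX' cursor=3

Answer: ESX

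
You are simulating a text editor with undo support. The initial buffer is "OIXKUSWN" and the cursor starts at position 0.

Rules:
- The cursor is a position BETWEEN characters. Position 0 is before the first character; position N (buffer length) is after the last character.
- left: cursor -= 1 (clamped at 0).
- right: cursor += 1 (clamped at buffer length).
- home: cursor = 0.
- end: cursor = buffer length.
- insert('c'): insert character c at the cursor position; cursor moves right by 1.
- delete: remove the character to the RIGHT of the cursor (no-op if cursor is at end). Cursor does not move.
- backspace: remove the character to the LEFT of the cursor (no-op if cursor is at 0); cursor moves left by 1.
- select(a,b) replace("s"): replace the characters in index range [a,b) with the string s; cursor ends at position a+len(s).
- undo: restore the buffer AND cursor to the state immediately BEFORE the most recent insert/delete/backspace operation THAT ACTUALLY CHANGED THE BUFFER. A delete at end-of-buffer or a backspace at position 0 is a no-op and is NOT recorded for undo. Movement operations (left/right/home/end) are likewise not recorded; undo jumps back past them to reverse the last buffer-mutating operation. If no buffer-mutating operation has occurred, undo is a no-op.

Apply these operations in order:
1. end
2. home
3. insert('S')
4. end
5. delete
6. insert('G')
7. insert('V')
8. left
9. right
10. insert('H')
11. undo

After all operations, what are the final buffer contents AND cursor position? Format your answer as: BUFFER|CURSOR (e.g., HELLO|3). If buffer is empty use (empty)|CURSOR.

After op 1 (end): buf='OIXKUSWN' cursor=8
After op 2 (home): buf='OIXKUSWN' cursor=0
After op 3 (insert('S')): buf='SOIXKUSWN' cursor=1
After op 4 (end): buf='SOIXKUSWN' cursor=9
After op 5 (delete): buf='SOIXKUSWN' cursor=9
After op 6 (insert('G')): buf='SOIXKUSWNG' cursor=10
After op 7 (insert('V')): buf='SOIXKUSWNGV' cursor=11
After op 8 (left): buf='SOIXKUSWNGV' cursor=10
After op 9 (right): buf='SOIXKUSWNGV' cursor=11
After op 10 (insert('H')): buf='SOIXKUSWNGVH' cursor=12
After op 11 (undo): buf='SOIXKUSWNGV' cursor=11

Answer: SOIXKUSWNGV|11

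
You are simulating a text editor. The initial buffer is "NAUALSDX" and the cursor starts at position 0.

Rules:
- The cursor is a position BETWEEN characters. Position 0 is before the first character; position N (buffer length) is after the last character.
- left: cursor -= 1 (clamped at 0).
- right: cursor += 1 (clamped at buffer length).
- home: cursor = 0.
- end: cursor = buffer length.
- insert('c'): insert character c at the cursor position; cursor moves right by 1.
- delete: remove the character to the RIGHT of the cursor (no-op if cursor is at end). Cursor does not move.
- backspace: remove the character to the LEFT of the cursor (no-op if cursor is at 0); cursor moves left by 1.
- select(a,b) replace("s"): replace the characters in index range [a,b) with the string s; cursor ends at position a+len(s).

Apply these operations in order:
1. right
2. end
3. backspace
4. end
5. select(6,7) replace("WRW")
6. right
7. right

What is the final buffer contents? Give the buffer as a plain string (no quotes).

Answer: NAUALSWRW

Derivation:
After op 1 (right): buf='NAUALSDX' cursor=1
After op 2 (end): buf='NAUALSDX' cursor=8
After op 3 (backspace): buf='NAUALSD' cursor=7
After op 4 (end): buf='NAUALSD' cursor=7
After op 5 (select(6,7) replace("WRW")): buf='NAUALSWRW' cursor=9
After op 6 (right): buf='NAUALSWRW' cursor=9
After op 7 (right): buf='NAUALSWRW' cursor=9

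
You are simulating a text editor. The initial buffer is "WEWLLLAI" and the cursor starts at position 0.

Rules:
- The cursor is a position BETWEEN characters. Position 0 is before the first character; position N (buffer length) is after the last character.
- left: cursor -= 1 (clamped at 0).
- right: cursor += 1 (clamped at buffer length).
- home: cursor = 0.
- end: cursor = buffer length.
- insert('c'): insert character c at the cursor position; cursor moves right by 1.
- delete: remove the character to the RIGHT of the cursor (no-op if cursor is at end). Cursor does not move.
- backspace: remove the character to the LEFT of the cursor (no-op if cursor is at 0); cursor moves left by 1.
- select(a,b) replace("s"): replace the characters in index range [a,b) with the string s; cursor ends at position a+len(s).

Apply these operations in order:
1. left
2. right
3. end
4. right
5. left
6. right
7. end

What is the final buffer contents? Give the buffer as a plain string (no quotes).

Answer: WEWLLLAI

Derivation:
After op 1 (left): buf='WEWLLLAI' cursor=0
After op 2 (right): buf='WEWLLLAI' cursor=1
After op 3 (end): buf='WEWLLLAI' cursor=8
After op 4 (right): buf='WEWLLLAI' cursor=8
After op 5 (left): buf='WEWLLLAI' cursor=7
After op 6 (right): buf='WEWLLLAI' cursor=8
After op 7 (end): buf='WEWLLLAI' cursor=8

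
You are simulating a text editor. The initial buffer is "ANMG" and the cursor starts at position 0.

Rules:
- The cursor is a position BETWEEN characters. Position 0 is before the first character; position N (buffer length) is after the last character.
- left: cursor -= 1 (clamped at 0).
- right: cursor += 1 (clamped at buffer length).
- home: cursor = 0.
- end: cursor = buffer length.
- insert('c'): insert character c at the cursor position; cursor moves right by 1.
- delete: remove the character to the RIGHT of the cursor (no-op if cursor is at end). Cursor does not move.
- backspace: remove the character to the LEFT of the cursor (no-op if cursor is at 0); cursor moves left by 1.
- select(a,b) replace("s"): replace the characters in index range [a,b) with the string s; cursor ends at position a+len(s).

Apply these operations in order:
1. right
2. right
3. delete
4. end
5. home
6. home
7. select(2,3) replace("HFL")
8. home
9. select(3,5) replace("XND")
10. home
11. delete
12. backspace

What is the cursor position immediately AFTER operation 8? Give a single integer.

After op 1 (right): buf='ANMG' cursor=1
After op 2 (right): buf='ANMG' cursor=2
After op 3 (delete): buf='ANG' cursor=2
After op 4 (end): buf='ANG' cursor=3
After op 5 (home): buf='ANG' cursor=0
After op 6 (home): buf='ANG' cursor=0
After op 7 (select(2,3) replace("HFL")): buf='ANHFL' cursor=5
After op 8 (home): buf='ANHFL' cursor=0

Answer: 0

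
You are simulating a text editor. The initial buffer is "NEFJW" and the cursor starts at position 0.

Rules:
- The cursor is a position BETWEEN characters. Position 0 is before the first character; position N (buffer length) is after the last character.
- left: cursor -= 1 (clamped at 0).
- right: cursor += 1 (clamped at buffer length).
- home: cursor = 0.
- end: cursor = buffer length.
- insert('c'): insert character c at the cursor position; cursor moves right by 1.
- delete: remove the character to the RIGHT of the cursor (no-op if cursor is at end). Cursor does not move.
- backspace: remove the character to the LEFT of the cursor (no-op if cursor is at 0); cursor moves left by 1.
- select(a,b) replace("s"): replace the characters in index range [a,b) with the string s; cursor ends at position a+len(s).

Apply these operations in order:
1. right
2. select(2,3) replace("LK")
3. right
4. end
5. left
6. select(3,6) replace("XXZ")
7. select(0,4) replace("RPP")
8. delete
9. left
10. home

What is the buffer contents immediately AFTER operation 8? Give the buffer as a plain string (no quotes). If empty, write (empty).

After op 1 (right): buf='NEFJW' cursor=1
After op 2 (select(2,3) replace("LK")): buf='NELKJW' cursor=4
After op 3 (right): buf='NELKJW' cursor=5
After op 4 (end): buf='NELKJW' cursor=6
After op 5 (left): buf='NELKJW' cursor=5
After op 6 (select(3,6) replace("XXZ")): buf='NELXXZ' cursor=6
After op 7 (select(0,4) replace("RPP")): buf='RPPXZ' cursor=3
After op 8 (delete): buf='RPPZ' cursor=3

Answer: RPPZ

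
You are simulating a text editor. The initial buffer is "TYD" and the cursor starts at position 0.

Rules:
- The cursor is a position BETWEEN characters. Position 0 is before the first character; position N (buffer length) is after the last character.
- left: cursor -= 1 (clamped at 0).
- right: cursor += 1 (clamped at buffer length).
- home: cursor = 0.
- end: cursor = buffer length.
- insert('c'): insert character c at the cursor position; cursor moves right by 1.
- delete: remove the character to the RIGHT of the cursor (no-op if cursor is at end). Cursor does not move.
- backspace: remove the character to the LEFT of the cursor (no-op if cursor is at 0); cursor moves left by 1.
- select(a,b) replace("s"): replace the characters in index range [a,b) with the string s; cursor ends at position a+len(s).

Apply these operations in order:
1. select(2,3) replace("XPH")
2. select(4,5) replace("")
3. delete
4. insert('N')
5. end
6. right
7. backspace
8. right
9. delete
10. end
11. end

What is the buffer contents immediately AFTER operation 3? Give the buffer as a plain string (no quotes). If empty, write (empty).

Answer: TYXP

Derivation:
After op 1 (select(2,3) replace("XPH")): buf='TYXPH' cursor=5
After op 2 (select(4,5) replace("")): buf='TYXP' cursor=4
After op 3 (delete): buf='TYXP' cursor=4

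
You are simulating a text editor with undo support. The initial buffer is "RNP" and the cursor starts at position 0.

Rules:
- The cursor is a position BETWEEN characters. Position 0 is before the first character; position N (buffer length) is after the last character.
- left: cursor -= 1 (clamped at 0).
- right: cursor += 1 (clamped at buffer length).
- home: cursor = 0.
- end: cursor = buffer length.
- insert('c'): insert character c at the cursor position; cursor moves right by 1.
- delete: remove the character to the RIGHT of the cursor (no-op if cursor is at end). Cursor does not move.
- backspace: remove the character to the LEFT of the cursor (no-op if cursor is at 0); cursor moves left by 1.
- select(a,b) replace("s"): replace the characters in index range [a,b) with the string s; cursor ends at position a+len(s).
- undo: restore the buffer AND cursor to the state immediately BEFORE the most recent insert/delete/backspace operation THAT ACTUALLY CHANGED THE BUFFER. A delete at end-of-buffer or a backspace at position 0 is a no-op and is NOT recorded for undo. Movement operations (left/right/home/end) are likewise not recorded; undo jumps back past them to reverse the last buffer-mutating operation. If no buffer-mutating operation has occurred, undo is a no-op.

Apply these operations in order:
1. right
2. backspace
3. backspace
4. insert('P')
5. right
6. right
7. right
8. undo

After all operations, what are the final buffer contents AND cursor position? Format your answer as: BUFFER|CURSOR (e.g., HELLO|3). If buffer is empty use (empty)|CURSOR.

After op 1 (right): buf='RNP' cursor=1
After op 2 (backspace): buf='NP' cursor=0
After op 3 (backspace): buf='NP' cursor=0
After op 4 (insert('P')): buf='PNP' cursor=1
After op 5 (right): buf='PNP' cursor=2
After op 6 (right): buf='PNP' cursor=3
After op 7 (right): buf='PNP' cursor=3
After op 8 (undo): buf='NP' cursor=0

Answer: NP|0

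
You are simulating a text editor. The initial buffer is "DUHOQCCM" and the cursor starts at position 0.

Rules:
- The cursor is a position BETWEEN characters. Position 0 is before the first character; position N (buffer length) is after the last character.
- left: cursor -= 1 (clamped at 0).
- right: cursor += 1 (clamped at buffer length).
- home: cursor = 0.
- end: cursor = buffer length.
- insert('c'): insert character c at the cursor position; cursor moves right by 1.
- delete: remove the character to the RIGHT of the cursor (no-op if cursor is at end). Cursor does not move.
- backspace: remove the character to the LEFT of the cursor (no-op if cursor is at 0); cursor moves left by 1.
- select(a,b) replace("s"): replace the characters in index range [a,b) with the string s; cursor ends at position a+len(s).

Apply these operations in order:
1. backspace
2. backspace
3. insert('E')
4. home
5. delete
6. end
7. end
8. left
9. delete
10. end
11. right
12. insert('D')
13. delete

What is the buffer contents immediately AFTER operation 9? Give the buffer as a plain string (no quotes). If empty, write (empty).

Answer: DUHOQCC

Derivation:
After op 1 (backspace): buf='DUHOQCCM' cursor=0
After op 2 (backspace): buf='DUHOQCCM' cursor=0
After op 3 (insert('E')): buf='EDUHOQCCM' cursor=1
After op 4 (home): buf='EDUHOQCCM' cursor=0
After op 5 (delete): buf='DUHOQCCM' cursor=0
After op 6 (end): buf='DUHOQCCM' cursor=8
After op 7 (end): buf='DUHOQCCM' cursor=8
After op 8 (left): buf='DUHOQCCM' cursor=7
After op 9 (delete): buf='DUHOQCC' cursor=7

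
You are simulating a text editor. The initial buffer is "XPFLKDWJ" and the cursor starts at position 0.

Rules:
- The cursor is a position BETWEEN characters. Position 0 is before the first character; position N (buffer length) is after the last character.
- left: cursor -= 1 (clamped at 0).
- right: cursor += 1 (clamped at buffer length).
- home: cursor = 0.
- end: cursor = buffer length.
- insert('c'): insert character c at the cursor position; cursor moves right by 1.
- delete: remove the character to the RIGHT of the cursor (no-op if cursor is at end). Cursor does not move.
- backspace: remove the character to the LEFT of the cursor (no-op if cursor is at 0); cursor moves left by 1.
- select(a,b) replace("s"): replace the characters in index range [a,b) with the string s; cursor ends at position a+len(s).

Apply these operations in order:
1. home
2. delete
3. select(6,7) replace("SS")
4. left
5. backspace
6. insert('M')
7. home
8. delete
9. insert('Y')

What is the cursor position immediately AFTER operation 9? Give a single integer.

After op 1 (home): buf='XPFLKDWJ' cursor=0
After op 2 (delete): buf='PFLKDWJ' cursor=0
After op 3 (select(6,7) replace("SS")): buf='PFLKDWSS' cursor=8
After op 4 (left): buf='PFLKDWSS' cursor=7
After op 5 (backspace): buf='PFLKDWS' cursor=6
After op 6 (insert('M')): buf='PFLKDWMS' cursor=7
After op 7 (home): buf='PFLKDWMS' cursor=0
After op 8 (delete): buf='FLKDWMS' cursor=0
After op 9 (insert('Y')): buf='YFLKDWMS' cursor=1

Answer: 1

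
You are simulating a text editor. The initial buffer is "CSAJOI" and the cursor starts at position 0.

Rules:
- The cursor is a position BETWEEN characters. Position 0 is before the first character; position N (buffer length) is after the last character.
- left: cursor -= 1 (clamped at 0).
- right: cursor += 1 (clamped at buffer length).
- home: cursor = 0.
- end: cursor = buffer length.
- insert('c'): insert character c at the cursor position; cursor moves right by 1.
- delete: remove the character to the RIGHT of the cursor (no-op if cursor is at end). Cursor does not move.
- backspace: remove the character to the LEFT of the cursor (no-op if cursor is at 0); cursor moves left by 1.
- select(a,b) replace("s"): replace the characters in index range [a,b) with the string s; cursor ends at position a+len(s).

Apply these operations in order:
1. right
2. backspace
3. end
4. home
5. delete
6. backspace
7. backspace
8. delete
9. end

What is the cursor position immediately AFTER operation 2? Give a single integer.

After op 1 (right): buf='CSAJOI' cursor=1
After op 2 (backspace): buf='SAJOI' cursor=0

Answer: 0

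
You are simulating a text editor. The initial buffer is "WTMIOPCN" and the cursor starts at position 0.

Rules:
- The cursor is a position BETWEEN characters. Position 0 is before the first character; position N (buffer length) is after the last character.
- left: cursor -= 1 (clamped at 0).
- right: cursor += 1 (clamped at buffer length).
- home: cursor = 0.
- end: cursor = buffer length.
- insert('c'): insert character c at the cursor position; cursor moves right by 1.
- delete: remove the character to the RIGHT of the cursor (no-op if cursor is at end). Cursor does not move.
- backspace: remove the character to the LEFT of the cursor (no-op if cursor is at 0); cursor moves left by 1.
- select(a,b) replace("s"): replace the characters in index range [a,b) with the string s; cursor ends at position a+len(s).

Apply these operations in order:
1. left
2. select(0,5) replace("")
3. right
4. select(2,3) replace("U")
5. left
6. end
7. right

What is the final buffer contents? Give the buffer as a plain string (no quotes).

Answer: PCU

Derivation:
After op 1 (left): buf='WTMIOPCN' cursor=0
After op 2 (select(0,5) replace("")): buf='PCN' cursor=0
After op 3 (right): buf='PCN' cursor=1
After op 4 (select(2,3) replace("U")): buf='PCU' cursor=3
After op 5 (left): buf='PCU' cursor=2
After op 6 (end): buf='PCU' cursor=3
After op 7 (right): buf='PCU' cursor=3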